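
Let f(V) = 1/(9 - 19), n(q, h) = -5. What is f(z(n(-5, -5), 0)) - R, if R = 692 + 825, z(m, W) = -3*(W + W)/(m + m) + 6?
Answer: -15171/10 ≈ -1517.1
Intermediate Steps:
z(m, W) = 6 - 3*W/m (z(m, W) = -3*2*W/(2*m) + 6 = -3*2*W*1/(2*m) + 6 = -3*W/m + 6 = 6 - 3*W/m)
f(V) = -⅒ (f(V) = 1/(-10) = -⅒)
R = 1517
f(z(n(-5, -5), 0)) - R = -⅒ - 1*1517 = -⅒ - 1517 = -15171/10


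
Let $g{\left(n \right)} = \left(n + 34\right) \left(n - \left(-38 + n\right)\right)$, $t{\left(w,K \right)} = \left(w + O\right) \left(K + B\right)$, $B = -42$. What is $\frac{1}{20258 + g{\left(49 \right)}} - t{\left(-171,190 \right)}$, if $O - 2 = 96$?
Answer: $\frac{252943249}{23412} \approx 10804.0$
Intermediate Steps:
$O = 98$ ($O = 2 + 96 = 98$)
$t{\left(w,K \right)} = \left(-42 + K\right) \left(98 + w\right)$ ($t{\left(w,K \right)} = \left(w + 98\right) \left(K - 42\right) = \left(98 + w\right) \left(-42 + K\right) = \left(-42 + K\right) \left(98 + w\right)$)
$g{\left(n \right)} = 1292 + 38 n$ ($g{\left(n \right)} = \left(34 + n\right) 38 = 1292 + 38 n$)
$\frac{1}{20258 + g{\left(49 \right)}} - t{\left(-171,190 \right)} = \frac{1}{20258 + \left(1292 + 38 \cdot 49\right)} - \left(-4116 - -7182 + 98 \cdot 190 + 190 \left(-171\right)\right) = \frac{1}{20258 + \left(1292 + 1862\right)} - \left(-4116 + 7182 + 18620 - 32490\right) = \frac{1}{20258 + 3154} - -10804 = \frac{1}{23412} + 10804 = \frac{252943249}{23412}$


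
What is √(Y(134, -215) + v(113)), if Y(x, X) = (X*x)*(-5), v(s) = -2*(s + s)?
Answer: √143598 ≈ 378.94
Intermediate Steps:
v(s) = -4*s
Y(x, X) = -5*X*x
√(Y(134, -215) + v(113)) = √(-5*(-215)*134 - 4*113) = √(144050 - 452) = √143598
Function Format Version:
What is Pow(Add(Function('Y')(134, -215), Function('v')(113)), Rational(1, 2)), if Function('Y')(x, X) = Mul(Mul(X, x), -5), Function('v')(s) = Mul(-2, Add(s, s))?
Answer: Pow(143598, Rational(1, 2)) ≈ 378.94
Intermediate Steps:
Function('v')(s) = Mul(-4, s) (Function('v')(s) = Mul(-2, Mul(2, s)) = Mul(-4, s))
Function('Y')(x, X) = Mul(-5, X, x)
Pow(Add(Function('Y')(134, -215), Function('v')(113)), Rational(1, 2)) = Pow(Add(Mul(-5, -215, 134), Mul(-4, 113)), Rational(1, 2)) = Pow(Add(144050, -452), Rational(1, 2)) = Pow(143598, Rational(1, 2))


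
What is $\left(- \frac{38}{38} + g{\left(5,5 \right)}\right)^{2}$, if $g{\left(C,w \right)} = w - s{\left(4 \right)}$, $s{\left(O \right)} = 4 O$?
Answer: $144$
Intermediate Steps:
$g{\left(C,w \right)} = -16 + w$ ($g{\left(C,w \right)} = w - 4 \cdot 4 = w - 16 = -16 + w$)
$\left(- \frac{38}{38} + g{\left(5,5 \right)}\right)^{2} = \left(- \frac{38}{38} + \left(-16 + 5\right)\right)^{2} = \left(\left(-38\right) \frac{1}{38} - 11\right)^{2} = \left(-1 - 11\right)^{2} = \left(-12\right)^{2} = 144$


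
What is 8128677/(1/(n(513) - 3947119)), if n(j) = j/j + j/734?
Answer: -23550273750307023/734 ≈ -3.2085e+13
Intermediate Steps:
n(j) = 1 + j/734 (n(j) = 1 + j*(1/734) = 1 + j/734)
8128677/(1/(n(513) - 3947119)) = 8128677/(1/((1 + (1/734)*513) - 3947119)) = 8128677/(1/((1 + 513/734) - 3947119)) = 8128677/(1/(1247/734 - 3947119)) = 8128677/(1/(-2897184099/734)) = 8128677/(-734/2897184099) = 8128677*(-2897184099/734) = -23550273750307023/734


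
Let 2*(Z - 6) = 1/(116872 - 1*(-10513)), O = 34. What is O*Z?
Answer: 25986557/127385 ≈ 204.00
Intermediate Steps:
Z = 1528621/254770 (Z = 6 + 1/(2*(116872 - 1*(-10513))) = 6 + 1/(2*(116872 + 10513)) = 6 + (1/2)/127385 = 6 + (1/2)*(1/127385) = 6 + 1/254770 = 1528621/254770 ≈ 6.0000)
O*Z = 34*(1528621/254770) = 25986557/127385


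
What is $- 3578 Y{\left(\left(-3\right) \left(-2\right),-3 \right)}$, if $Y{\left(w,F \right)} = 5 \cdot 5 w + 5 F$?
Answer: $-483030$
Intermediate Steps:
$Y{\left(w,F \right)} = 5 F + 25 w$ ($Y{\left(w,F \right)} = 25 w + 5 F = 5 F + 25 w$)
$- 3578 Y{\left(\left(-3\right) \left(-2\right),-3 \right)} = - 3578 \left(5 \left(-3\right) + 25 \left(\left(-3\right) \left(-2\right)\right)\right) = - 3578 \left(-15 + 25 \cdot 6\right) = - 3578 \left(-15 + 150\right) = \left(-3578\right) 135 = -483030$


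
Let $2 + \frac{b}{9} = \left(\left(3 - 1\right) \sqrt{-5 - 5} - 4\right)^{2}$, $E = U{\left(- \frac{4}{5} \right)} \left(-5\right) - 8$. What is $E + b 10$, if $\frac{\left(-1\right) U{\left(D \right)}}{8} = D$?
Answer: $-2380 - 1440 i \sqrt{10} \approx -2380.0 - 4553.7 i$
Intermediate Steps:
$U{\left(D \right)} = - 8 D$
$E = -40$ ($E = - 8 \left(- \frac{4}{5}\right) \left(-5\right) - 8 = - 8 \left(\left(-4\right) \frac{1}{5}\right) \left(-5\right) - 8 = \left(-8\right) \left(- \frac{4}{5}\right) \left(-5\right) - 8 = \frac{32}{5} \left(-5\right) - 8 = -32 - 8 = -40$)
$b = -18 + 9 \left(-4 + 2 i \sqrt{10}\right)^{2}$ ($b = -18 + 9 \left(\left(3 - 1\right) \sqrt{-5 - 5} - 4\right)^{2} = -18 + 9 \left(2 \sqrt{-10} - 4\right)^{2} = -18 + 9 \left(2 i \sqrt{10} - 4\right)^{2} = -18 + 9 \left(-4 + 2 i \sqrt{10}\right)^{2} \approx -234.0 - 455.37 i$)
$E + b 10 = -40 + \left(-234 - 144 i \sqrt{10}\right) 10 = -40 - \left(2340 + 1440 i \sqrt{10}\right) = -2380 - 1440 i \sqrt{10}$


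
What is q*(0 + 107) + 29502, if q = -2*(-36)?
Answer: 37206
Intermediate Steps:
q = 72
q*(0 + 107) + 29502 = 72*(0 + 107) + 29502 = 72*107 + 29502 = 7704 + 29502 = 37206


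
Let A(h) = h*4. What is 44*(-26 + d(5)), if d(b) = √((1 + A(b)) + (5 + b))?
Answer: -1144 + 44*√31 ≈ -899.02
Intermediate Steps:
A(h) = 4*h
d(b) = √(6 + 5*b) (d(b) = √((1 + 4*b) + (5 + b)) = √(6 + 5*b))
44*(-26 + d(5)) = 44*(-26 + √(6 + 5*5)) = 44*(-26 + √(6 + 25)) = 44*(-26 + √31) = -1144 + 44*√31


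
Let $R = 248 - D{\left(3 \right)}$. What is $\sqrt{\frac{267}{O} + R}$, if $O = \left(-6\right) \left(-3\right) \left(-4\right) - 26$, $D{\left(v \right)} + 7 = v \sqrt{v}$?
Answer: $\frac{\sqrt{49446 - 588 \sqrt{3}}}{14} \approx 15.719$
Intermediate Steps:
$D{\left(v \right)} = -7 + v^{\frac{3}{2}}$ ($D{\left(v \right)} = -7 + v \sqrt{v} = -7 + v^{\frac{3}{2}}$)
$R = 255 - 3 \sqrt{3}$ ($R = 248 - \left(-7 + 3^{\frac{3}{2}}\right) = 248 - \left(-7 + 3 \sqrt{3}\right) = 248 + \left(7 - 3 \sqrt{3}\right) = 255 - 3 \sqrt{3} \approx 249.8$)
$O = -98$ ($O = 18 \left(-4\right) - 26 = -72 - 26 = -98$)
$\sqrt{\frac{267}{O} + R} = \sqrt{\frac{267}{-98} + \left(255 - 3 \sqrt{3}\right)} = \sqrt{267 \left(- \frac{1}{98}\right) + \left(255 - 3 \sqrt{3}\right)} = \sqrt{- \frac{267}{98} + \left(255 - 3 \sqrt{3}\right)} = \sqrt{\frac{24723}{98} - 3 \sqrt{3}}$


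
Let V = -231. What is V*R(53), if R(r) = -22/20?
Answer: 2541/10 ≈ 254.10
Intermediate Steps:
R(r) = -11/10 (R(r) = -22*1/20 = -11/10)
V*R(53) = -231*(-11/10) = 2541/10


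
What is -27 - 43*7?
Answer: -328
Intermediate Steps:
-27 - 43*7 = -27 - 301 = -328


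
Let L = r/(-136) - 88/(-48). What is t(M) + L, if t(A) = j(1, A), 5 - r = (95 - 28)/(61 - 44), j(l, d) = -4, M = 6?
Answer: -7541/3468 ≈ -2.1745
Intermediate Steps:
r = 18/17 (r = 5 - (95 - 28)/(61 - 44) = 5 - 67/17 = 18/17 ≈ 1.0588)
t(A) = -4
L = 6331/3468 (L = (18/17)/(-136) - 88/(-48) = (18/17)*(-1/136) - 88*(-1/48) = -9/1156 + 11/6 = 6331/3468 ≈ 1.8255)
t(M) + L = -4 + 6331/3468 = -7541/3468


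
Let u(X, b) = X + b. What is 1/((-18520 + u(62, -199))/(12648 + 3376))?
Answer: -16024/18657 ≈ -0.85887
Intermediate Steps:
1/((-18520 + u(62, -199))/(12648 + 3376)) = 1/((-18520 + (62 - 199))/(12648 + 3376)) = 1/((-18520 - 137)/16024) = 1/(-18657*1/16024) = 1/(-18657/16024) = -16024/18657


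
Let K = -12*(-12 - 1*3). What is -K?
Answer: -180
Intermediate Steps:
K = 180 (K = -12*(-12 - 3) = -12*(-15) = 180)
-K = -1*180 = -180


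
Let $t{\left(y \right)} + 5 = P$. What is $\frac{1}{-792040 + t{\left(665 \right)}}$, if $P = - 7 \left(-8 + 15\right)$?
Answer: $- \frac{1}{792094} \approx -1.2625 \cdot 10^{-6}$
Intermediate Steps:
$P = -49$ ($P = \left(-7\right) 7 = -49$)
$t{\left(y \right)} = -54$ ($t{\left(y \right)} = -5 - 49 = -54$)
$\frac{1}{-792040 + t{\left(665 \right)}} = \frac{1}{-792040 - 54} = \frac{1}{-792094} = - \frac{1}{792094}$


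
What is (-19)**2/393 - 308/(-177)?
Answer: 20549/7729 ≈ 2.6587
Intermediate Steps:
(-19)**2/393 - 308/(-177) = 361*(1/393) - 308*(-1/177) = 361/393 + 308/177 = 20549/7729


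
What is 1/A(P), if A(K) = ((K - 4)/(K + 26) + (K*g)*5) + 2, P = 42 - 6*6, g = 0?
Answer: 16/33 ≈ 0.48485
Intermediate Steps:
P = 6 (P = 42 - 36 = 6)
A(K) = 2 + (-4 + K)/(26 + K) (A(K) = ((K - 4)/(K + 26) + (K*0)*5) + 2 = ((-4 + K)/(26 + K) + 0*5) + 2 = ((-4 + K)/(26 + K) + 0) + 2 = (-4 + K)/(26 + K) + 2 = 2 + (-4 + K)/(26 + K))
1/A(P) = 1/(3*(16 + 6)/(26 + 6)) = 1/(3*22/32) = 1/(3*(1/32)*22) = 1/(33/16) = 16/33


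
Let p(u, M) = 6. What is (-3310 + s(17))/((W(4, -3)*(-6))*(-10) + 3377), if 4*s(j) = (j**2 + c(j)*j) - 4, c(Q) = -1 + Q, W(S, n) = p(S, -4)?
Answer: -12683/14948 ≈ -0.84847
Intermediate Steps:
W(S, n) = 6
s(j) = -1 + j**2/4 + j*(-1 + j)/4 (s(j) = ((j**2 + (-1 + j)*j) - 4)/4 = ((j**2 + j*(-1 + j)) - 4)/4 = (-4 + j**2 + j*(-1 + j))/4 = -1 + j**2/4 + j*(-1 + j)/4)
(-3310 + s(17))/((W(4, -3)*(-6))*(-10) + 3377) = (-3310 + (-1 + (1/2)*17**2 - 1/4*17))/((6*(-6))*(-10) + 3377) = (-3310 + (-1 + (1/2)*289 - 17/4))/(-36*(-10) + 3377) = (-3310 + (-1 + 289/2 - 17/4))/(360 + 3377) = (-3310 + 557/4)/3737 = -12683/4*1/3737 = -12683/14948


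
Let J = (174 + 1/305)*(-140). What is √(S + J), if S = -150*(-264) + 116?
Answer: 4*√3571123/61 ≈ 123.92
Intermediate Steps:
S = 39716 (S = 39600 + 116 = 39716)
J = -1485988/61 (J = (174 + 1/305)*(-140) = (53071/305)*(-140) = -1485988/61 ≈ -24360.)
√(S + J) = √(39716 - 1485988/61) = √(936688/61) = 4*√3571123/61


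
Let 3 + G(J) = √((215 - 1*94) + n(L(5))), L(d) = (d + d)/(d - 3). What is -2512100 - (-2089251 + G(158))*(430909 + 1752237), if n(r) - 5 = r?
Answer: 4561144000984 - 2183146*√131 ≈ 4.5611e+12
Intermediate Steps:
L(d) = 2*d/(-3 + d) (L(d) = (2*d)/(-3 + d) = 2*d/(-3 + d))
n(r) = 5 + r
G(J) = -3 + √131 (G(J) = -3 + √((215 - 1*94) + (5 + 2*5/(-3 + 5))) = -3 + √((215 - 94) + (5 + 2*5/2)) = -3 + √(121 + (5 + 2*5*(½))) = -3 + √(121 + (5 + 5)) = -3 + √(121 + 10) = -3 + √131)
-2512100 - (-2089251 + G(158))*(430909 + 1752237) = -2512100 - (-2089251 + (-3 + √131))*(430909 + 1752237) = -2512100 - (-2089254 + √131)*2183146 = -2512100 - (-4561146513084 + 2183146*√131) = -2512100 + (4561146513084 - 2183146*√131) = 4561144000984 - 2183146*√131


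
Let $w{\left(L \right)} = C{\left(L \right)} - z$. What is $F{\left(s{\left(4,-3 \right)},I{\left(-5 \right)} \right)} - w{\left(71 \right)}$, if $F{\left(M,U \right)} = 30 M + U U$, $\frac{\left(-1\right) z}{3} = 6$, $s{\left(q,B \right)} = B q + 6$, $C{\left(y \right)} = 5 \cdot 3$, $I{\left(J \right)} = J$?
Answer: $-188$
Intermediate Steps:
$C{\left(y \right)} = 15$
$s{\left(q,B \right)} = 6 + B q$
$z = -18$ ($z = \left(-3\right) 6 = -18$)
$F{\left(M,U \right)} = U^{2} + 30 M$ ($F{\left(M,U \right)} = 30 M + U^{2} = U^{2} + 30 M$)
$w{\left(L \right)} = 33$ ($w{\left(L \right)} = 15 - -18 = 15 + 18 = 33$)
$F{\left(s{\left(4,-3 \right)},I{\left(-5 \right)} \right)} - w{\left(71 \right)} = \left(\left(-5\right)^{2} + 30 \left(6 - 12\right)\right) - 33 = \left(25 + 30 \left(6 - 12\right)\right) - 33 = \left(25 + 30 \left(-6\right)\right) - 33 = \left(25 - 180\right) - 33 = -155 - 33 = -188$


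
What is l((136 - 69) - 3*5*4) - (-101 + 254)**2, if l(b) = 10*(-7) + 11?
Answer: -23468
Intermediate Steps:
l(b) = -59 (l(b) = -70 + 11 = -59)
l((136 - 69) - 3*5*4) - (-101 + 254)**2 = -59 - (-101 + 254)**2 = -59 - 1*153**2 = -59 - 1*23409 = -59 - 23409 = -23468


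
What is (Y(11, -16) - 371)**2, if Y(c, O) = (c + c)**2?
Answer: 12769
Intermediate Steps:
Y(c, O) = 4*c**2 (Y(c, O) = (2*c)**2 = 4*c**2)
(Y(11, -16) - 371)**2 = (4*11**2 - 371)**2 = (4*121 - 371)**2 = (484 - 371)**2 = 113**2 = 12769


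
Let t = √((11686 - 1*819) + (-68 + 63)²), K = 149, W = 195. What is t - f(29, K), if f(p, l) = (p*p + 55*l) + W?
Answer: -9231 + 2*√2723 ≈ -9126.6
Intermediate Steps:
f(p, l) = 195 + p² + 55*l (f(p, l) = (p*p + 55*l) + 195 = (p² + 55*l) + 195 = 195 + p² + 55*l)
t = 2*√2723 (t = √((11686 - 819) + (-5)²) = √(10867 + 25) = √10892 = 2*√2723 ≈ 104.36)
t - f(29, K) = 2*√2723 - (195 + 29² + 55*149) = 2*√2723 - (195 + 841 + 8195) = 2*√2723 - 1*9231 = 2*√2723 - 9231 = -9231 + 2*√2723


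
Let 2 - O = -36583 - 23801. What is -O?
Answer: -60386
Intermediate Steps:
O = 60386 (O = 2 - (-36583 - 23801) = 2 - 1*(-60384) = 2 + 60384 = 60386)
-O = -1*60386 = -60386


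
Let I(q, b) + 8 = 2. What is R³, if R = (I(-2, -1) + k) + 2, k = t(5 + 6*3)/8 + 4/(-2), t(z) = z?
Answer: -15625/512 ≈ -30.518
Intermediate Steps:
I(q, b) = -6 (I(q, b) = -8 + 2 = -6)
k = 7/8 (k = (5 + 6*3)/8 + 4/(-2) = (5 + 18)*(⅛) + 4*(-½) = 23*(⅛) - 2 = 23/8 - 2 = 7/8 ≈ 0.87500)
R = -25/8 (R = (-6 + 7/8) + 2 = -41/8 + 2 = -25/8 ≈ -3.1250)
R³ = (-25/8)³ = -15625/512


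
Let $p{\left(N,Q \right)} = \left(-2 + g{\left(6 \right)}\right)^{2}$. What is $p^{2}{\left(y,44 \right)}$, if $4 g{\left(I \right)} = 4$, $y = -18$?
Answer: $1$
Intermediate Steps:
$g{\left(I \right)} = 1$ ($g{\left(I \right)} = \frac{1}{4} \cdot 4 = 1$)
$p{\left(N,Q \right)} = 1$ ($p{\left(N,Q \right)} = \left(-2 + 1\right)^{2} = \left(-1\right)^{2} = 1$)
$p^{2}{\left(y,44 \right)} = 1^{2} = 1$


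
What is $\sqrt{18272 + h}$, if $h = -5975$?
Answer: $\sqrt{12297} \approx 110.89$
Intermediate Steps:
$\sqrt{18272 + h} = \sqrt{18272 - 5975} = \sqrt{12297}$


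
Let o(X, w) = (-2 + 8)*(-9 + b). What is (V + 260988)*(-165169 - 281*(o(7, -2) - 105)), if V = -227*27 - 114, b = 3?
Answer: -31982725260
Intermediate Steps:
o(X, w) = -36 (o(X, w) = (-2 + 8)*(-9 + 3) = 6*(-6) = -36)
V = -6243 (V = -6129 - 114 = -6243)
(V + 260988)*(-165169 - 281*(o(7, -2) - 105)) = (-6243 + 260988)*(-165169 - 281*(-36 - 105)) = 254745*(-165169 - 281*(-141)) = 254745*(-165169 + 39621) = 254745*(-125548) = -31982725260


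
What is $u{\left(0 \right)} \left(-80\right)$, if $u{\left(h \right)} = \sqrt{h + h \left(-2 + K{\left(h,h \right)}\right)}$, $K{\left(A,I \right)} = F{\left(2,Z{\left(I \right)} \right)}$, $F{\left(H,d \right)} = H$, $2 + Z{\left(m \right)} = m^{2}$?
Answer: $0$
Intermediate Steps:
$Z{\left(m \right)} = -2 + m^{2}$
$K{\left(A,I \right)} = 2$
$u{\left(h \right)} = \sqrt{h}$ ($u{\left(h \right)} = \sqrt{h + h \left(-2 + 2\right)} = \sqrt{h + h 0} = \sqrt{h + 0} = \sqrt{h}$)
$u{\left(0 \right)} \left(-80\right) = \sqrt{0} \left(-80\right) = 0 \left(-80\right) = 0$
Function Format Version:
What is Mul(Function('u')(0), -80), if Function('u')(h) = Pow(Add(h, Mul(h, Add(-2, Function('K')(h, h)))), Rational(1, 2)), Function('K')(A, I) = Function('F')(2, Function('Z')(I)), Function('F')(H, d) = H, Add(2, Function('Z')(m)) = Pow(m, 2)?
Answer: 0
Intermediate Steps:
Function('Z')(m) = Add(-2, Pow(m, 2))
Function('K')(A, I) = 2
Function('u')(h) = Pow(h, Rational(1, 2)) (Function('u')(h) = Pow(Add(h, Mul(h, Add(-2, 2))), Rational(1, 2)) = Pow(Add(h, Mul(h, 0)), Rational(1, 2)) = Pow(Add(h, 0), Rational(1, 2)) = Pow(h, Rational(1, 2)))
Mul(Function('u')(0), -80) = Mul(Pow(0, Rational(1, 2)), -80) = Mul(0, -80) = 0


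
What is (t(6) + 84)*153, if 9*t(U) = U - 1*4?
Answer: 12886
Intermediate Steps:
t(U) = -4/9 + U/9 (t(U) = (U - 1*4)/9 = (U - 4)/9 = (-4 + U)/9 = -4/9 + U/9)
(t(6) + 84)*153 = ((-4/9 + (1/9)*6) + 84)*153 = ((-4/9 + 2/3) + 84)*153 = (2/9 + 84)*153 = (758/9)*153 = 12886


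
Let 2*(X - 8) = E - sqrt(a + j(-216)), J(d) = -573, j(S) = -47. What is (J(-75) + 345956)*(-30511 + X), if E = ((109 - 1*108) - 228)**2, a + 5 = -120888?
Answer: -3273194691/2 - 345383*I*sqrt(30235) ≈ -1.6366e+9 - 6.0056e+7*I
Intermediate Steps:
a = -120893 (a = -5 - 120888 = -120893)
E = 51529 (E = ((109 - 108) - 228)**2 = (1 - 228)**2 = (-227)**2 = 51529)
X = 51545/2 - I*sqrt(30235) (X = 8 + (51529 - sqrt(-120893 - 47))/2 = 8 + (51529 - sqrt(-120940))/2 = 8 + (51529 - 2*I*sqrt(30235))/2 = 8 + (51529/2 - I*sqrt(30235)) = 51545/2 - I*sqrt(30235) ≈ 25773.0 - 173.88*I)
(J(-75) + 345956)*(-30511 + X) = (-573 + 345956)*(-30511 + (51545/2 - I*sqrt(30235))) = 345383*(-9477/2 - I*sqrt(30235)) = -3273194691/2 - 345383*I*sqrt(30235)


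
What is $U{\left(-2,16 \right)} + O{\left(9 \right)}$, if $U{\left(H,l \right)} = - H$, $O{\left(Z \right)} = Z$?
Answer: $11$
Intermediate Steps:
$U{\left(-2,16 \right)} + O{\left(9 \right)} = \left(-1\right) \left(-2\right) + 9 = 2 + 9 = 11$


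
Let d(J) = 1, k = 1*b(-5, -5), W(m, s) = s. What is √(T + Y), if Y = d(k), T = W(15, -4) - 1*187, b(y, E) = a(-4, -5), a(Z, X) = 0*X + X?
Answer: I*√190 ≈ 13.784*I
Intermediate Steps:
a(Z, X) = X (a(Z, X) = 0 + X = X)
b(y, E) = -5
T = -191 (T = -4 - 1*187 = -4 - 187 = -191)
k = -5 (k = 1*(-5) = -5)
Y = 1
√(T + Y) = √(-191 + 1) = √(-190) = I*√190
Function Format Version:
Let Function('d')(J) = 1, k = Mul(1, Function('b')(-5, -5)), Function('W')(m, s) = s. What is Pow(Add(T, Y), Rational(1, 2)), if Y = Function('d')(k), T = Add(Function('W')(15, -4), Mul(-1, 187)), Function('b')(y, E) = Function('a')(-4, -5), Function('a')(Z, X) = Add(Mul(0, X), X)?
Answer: Mul(I, Pow(190, Rational(1, 2))) ≈ Mul(13.784, I)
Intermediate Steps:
Function('a')(Z, X) = X (Function('a')(Z, X) = Add(0, X) = X)
Function('b')(y, E) = -5
T = -191 (T = Add(-4, Mul(-1, 187)) = Add(-4, -187) = -191)
k = -5 (k = Mul(1, -5) = -5)
Y = 1
Pow(Add(T, Y), Rational(1, 2)) = Pow(Add(-191, 1), Rational(1, 2)) = Pow(-190, Rational(1, 2)) = Mul(I, Pow(190, Rational(1, 2)))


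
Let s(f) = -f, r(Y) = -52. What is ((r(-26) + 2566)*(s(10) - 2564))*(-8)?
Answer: 51768288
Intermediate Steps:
((r(-26) + 2566)*(s(10) - 2564))*(-8) = ((-52 + 2566)*(-1*10 - 2564))*(-8) = (2514*(-10 - 2564))*(-8) = (2514*(-2574))*(-8) = -6471036*(-8) = 51768288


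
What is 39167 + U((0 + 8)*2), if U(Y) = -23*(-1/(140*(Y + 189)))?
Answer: 1124092923/28700 ≈ 39167.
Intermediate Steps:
U(Y) = -23/(-26460 - 140*Y) (U(Y) = -23*(-1/(140*(189 + Y))) = -23/(-26460 - 140*Y))
39167 + U((0 + 8)*2) = 39167 + 23/(140*(189 + (0 + 8)*2)) = 39167 + 23/(140*(189 + 8*2)) = 39167 + 23/(140*(189 + 16)) = 39167 + (23/140)/205 = 39167 + (23/140)*(1/205) = 39167 + 23/28700 = 1124092923/28700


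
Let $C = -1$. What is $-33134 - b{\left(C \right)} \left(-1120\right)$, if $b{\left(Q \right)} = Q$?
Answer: $-34254$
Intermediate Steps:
$-33134 - b{\left(C \right)} \left(-1120\right) = -33134 - \left(-1\right) \left(-1120\right) = -33134 - 1120 = -34254$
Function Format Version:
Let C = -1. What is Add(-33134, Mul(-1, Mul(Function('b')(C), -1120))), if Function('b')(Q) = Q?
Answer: -34254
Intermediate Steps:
Add(-33134, Mul(-1, Mul(Function('b')(C), -1120))) = Add(-33134, Mul(-1, Mul(-1, -1120))) = Add(-33134, Mul(-1, 1120)) = Add(-33134, -1120) = -34254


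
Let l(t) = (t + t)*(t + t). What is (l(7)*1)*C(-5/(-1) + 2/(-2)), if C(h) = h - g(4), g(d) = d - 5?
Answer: 980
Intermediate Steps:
l(t) = 4*t² (l(t) = (2*t)*(2*t) = 4*t²)
g(d) = -5 + d
C(h) = 1 + h (C(h) = h - (-5 + 4) = h - 1*(-1) = h + 1 = 1 + h)
(l(7)*1)*C(-5/(-1) + 2/(-2)) = ((4*7²)*1)*(1 + (-5/(-1) + 2/(-2))) = ((4*49)*1)*(1 + (-5*(-1) + 2*(-½))) = (196*1)*(1 + (5 - 1)) = 196*(1 + 4) = 196*5 = 980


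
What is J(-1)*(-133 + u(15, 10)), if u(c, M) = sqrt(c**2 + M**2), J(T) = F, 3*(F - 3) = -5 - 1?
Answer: -133 + 5*sqrt(13) ≈ -114.97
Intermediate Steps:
F = 1 (F = 3 + (-5 - 1)/3 = 3 + (1/3)*(-6) = 3 - 2 = 1)
J(T) = 1
u(c, M) = sqrt(M**2 + c**2)
J(-1)*(-133 + u(15, 10)) = 1*(-133 + sqrt(10**2 + 15**2)) = 1*(-133 + sqrt(100 + 225)) = 1*(-133 + sqrt(325)) = 1*(-133 + 5*sqrt(13)) = -133 + 5*sqrt(13)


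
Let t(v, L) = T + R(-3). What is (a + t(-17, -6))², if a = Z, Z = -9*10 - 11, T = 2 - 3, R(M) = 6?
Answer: 9216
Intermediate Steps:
T = -1
Z = -101 (Z = -90 - 11 = -101)
t(v, L) = 5 (t(v, L) = -1 + 6 = 5)
a = -101
(a + t(-17, -6))² = (-101 + 5)² = (-96)² = 9216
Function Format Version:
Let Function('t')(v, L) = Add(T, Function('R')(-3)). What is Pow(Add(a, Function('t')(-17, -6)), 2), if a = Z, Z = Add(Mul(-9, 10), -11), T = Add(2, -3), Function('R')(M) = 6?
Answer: 9216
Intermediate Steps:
T = -1
Z = -101 (Z = Add(-90, -11) = -101)
Function('t')(v, L) = 5 (Function('t')(v, L) = Add(-1, 6) = 5)
a = -101
Pow(Add(a, Function('t')(-17, -6)), 2) = Pow(Add(-101, 5), 2) = Pow(-96, 2) = 9216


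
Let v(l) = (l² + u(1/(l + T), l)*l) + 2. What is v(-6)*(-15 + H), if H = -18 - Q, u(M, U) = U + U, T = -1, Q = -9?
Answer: -2640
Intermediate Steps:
u(M, U) = 2*U
v(l) = 2 + 3*l² (v(l) = (l² + (2*l)*l) + 2 = (l² + 2*l²) + 2 = 3*l² + 2 = 2 + 3*l²)
H = -9 (H = -18 - 1*(-9) = -18 + 9 = -9)
v(-6)*(-15 + H) = (2 + 3*(-6)²)*(-15 - 9) = (2 + 3*36)*(-24) = (2 + 108)*(-24) = 110*(-24) = -2640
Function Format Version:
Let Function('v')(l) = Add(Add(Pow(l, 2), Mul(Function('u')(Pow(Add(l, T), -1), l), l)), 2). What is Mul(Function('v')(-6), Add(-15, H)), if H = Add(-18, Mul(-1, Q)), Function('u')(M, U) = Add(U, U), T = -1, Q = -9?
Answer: -2640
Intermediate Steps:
Function('u')(M, U) = Mul(2, U)
Function('v')(l) = Add(2, Mul(3, Pow(l, 2))) (Function('v')(l) = Add(Add(Pow(l, 2), Mul(Mul(2, l), l)), 2) = Add(Add(Pow(l, 2), Mul(2, Pow(l, 2))), 2) = Add(Mul(3, Pow(l, 2)), 2) = Add(2, Mul(3, Pow(l, 2))))
H = -9 (H = Add(-18, Mul(-1, -9)) = Add(-18, 9) = -9)
Mul(Function('v')(-6), Add(-15, H)) = Mul(Add(2, Mul(3, Pow(-6, 2))), Add(-15, -9)) = Mul(Add(2, Mul(3, 36)), -24) = Mul(Add(2, 108), -24) = Mul(110, -24) = -2640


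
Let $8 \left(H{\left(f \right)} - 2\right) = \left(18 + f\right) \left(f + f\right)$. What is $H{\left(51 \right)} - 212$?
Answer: $\frac{2679}{4} \approx 669.75$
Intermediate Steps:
$H{\left(f \right)} = 2 + \frac{f \left(18 + f\right)}{4}$ ($H{\left(f \right)} = 2 + \frac{\left(18 + f\right) \left(f + f\right)}{8} = 2 + \frac{\left(18 + f\right) 2 f}{8} = 2 + \frac{2 f \left(18 + f\right)}{8} = 2 + \frac{f \left(18 + f\right)}{4}$)
$H{\left(51 \right)} - 212 = \left(2 + \frac{51^{2}}{4} + \frac{9}{2} \cdot 51\right) - 212 = \left(2 + \frac{1}{4} \cdot 2601 + \frac{459}{2}\right) - 212 = \left(2 + \frac{2601}{4} + \frac{459}{2}\right) - 212 = \frac{3527}{4} - 212 = \frac{2679}{4}$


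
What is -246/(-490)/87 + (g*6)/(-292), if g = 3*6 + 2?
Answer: -210157/518665 ≈ -0.40519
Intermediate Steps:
g = 20 (g = 18 + 2 = 20)
-246/(-490)/87 + (g*6)/(-292) = -246/(-490)/87 + (20*6)/(-292) = -246*(-1/490)*(1/87) + 120*(-1/292) = (123/245)*(1/87) - 30/73 = 41/7105 - 30/73 = -210157/518665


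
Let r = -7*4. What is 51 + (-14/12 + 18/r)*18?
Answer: 129/7 ≈ 18.429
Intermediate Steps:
r = -28
51 + (-14/12 + 18/r)*18 = 51 + (-14/12 + 18/(-28))*18 = 51 + (-14*1/12 + 18*(-1/28))*18 = 51 + (-7/6 - 9/14)*18 = 51 - 38/21*18 = 51 - 228/7 = 129/7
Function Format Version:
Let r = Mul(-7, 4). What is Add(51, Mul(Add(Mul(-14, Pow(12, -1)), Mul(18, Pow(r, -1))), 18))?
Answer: Rational(129, 7) ≈ 18.429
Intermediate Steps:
r = -28
Add(51, Mul(Add(Mul(-14, Pow(12, -1)), Mul(18, Pow(r, -1))), 18)) = Add(51, Mul(Add(Mul(-14, Pow(12, -1)), Mul(18, Pow(-28, -1))), 18)) = Add(51, Mul(Add(Mul(-14, Rational(1, 12)), Mul(18, Rational(-1, 28))), 18)) = Add(51, Mul(Add(Rational(-7, 6), Rational(-9, 14)), 18)) = Add(51, Mul(Rational(-38, 21), 18)) = Add(51, Rational(-228, 7)) = Rational(129, 7)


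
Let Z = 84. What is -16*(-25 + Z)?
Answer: -944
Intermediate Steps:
-16*(-25 + Z) = -16*(-25 + 84) = -16*59 = -944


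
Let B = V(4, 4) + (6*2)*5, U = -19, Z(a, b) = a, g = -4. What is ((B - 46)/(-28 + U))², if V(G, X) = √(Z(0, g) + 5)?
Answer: (14 + √5)²/2209 ≈ 0.11933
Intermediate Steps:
V(G, X) = √5 (V(G, X) = √(0 + 5) = √5)
B = 60 + √5 (B = √5 + (6*2)*5 = √5 + 12*5 = √5 + 60 = 60 + √5 ≈ 62.236)
((B - 46)/(-28 + U))² = (((60 + √5) - 46)/(-28 - 19))² = ((14 + √5)/(-47))² = ((14 + √5)*(-1/47))² = (-14/47 - √5/47)²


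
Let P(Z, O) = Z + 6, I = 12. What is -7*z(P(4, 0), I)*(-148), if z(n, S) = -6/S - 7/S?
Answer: -3367/3 ≈ -1122.3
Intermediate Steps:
P(Z, O) = 6 + Z
z(n, S) = -13/S
-7*z(P(4, 0), I)*(-148) = -(-91)/12*(-148) = -7*(-13/12)*(-148) = (91/12)*(-148) = -3367/3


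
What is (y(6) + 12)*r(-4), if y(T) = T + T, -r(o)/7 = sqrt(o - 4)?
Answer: -336*I*sqrt(2) ≈ -475.18*I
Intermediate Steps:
r(o) = -7*sqrt(-4 + o) (r(o) = -7*sqrt(o - 4) = -7*sqrt(-4 + o))
y(T) = 2*T
(y(6) + 12)*r(-4) = (2*6 + 12)*(-7*sqrt(-4 - 4)) = (12 + 12)*(-14*I*sqrt(2)) = 24*(-14*I*sqrt(2)) = -336*I*sqrt(2)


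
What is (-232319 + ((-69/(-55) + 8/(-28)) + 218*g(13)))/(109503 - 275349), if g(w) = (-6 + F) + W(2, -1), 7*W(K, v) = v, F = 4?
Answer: 44811146/31925355 ≈ 1.4036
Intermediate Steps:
W(K, v) = v/7
g(w) = -15/7 (g(w) = (-6 + 4) + (1/7)*(-1) = -2 - 1/7 = -15/7)
(-232319 + ((-69/(-55) + 8/(-28)) + 218*g(13)))/(109503 - 275349) = (-232319 + ((-69/(-55) + 8/(-28)) + 218*(-15/7)))/(109503 - 275349) = (-232319 + ((-69*(-1/55) + 8*(-1/28)) - 3270/7))/(-165846) = (-232319 + ((69/55 - 2/7) - 3270/7))*(-1/165846) = (-232319 + (373/385 - 3270/7))*(-1/165846) = (-232319 - 179477/385)*(-1/165846) = -89622292/385*(-1/165846) = 44811146/31925355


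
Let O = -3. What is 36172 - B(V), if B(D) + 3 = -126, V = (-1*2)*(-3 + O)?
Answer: 36301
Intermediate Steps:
V = 12 (V = (-1*2)*(-3 - 3) = -2*(-6) = 12)
B(D) = -129 (B(D) = -3 - 126 = -129)
36172 - B(V) = 36172 - 1*(-129) = 36172 + 129 = 36301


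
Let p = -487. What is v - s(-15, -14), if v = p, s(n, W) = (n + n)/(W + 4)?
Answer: -490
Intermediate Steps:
s(n, W) = 2*n/(4 + W) (s(n, W) = (2*n)/(4 + W) = 2*n/(4 + W))
v = -487
v - s(-15, -14) = -487 - 2*(-15)/(4 - 14) = -487 - 2*(-15)/(-10) = -487 - 2*(-15)*(-1)/10 = -487 - 1*3 = -487 - 3 = -490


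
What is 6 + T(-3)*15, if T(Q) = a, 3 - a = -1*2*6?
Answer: 231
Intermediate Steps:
a = 15 (a = 3 - (-1*2)*6 = 3 - (-2)*6 = 3 - 1*(-12) = 3 + 12 = 15)
T(Q) = 15
6 + T(-3)*15 = 6 + 15*15 = 6 + 225 = 231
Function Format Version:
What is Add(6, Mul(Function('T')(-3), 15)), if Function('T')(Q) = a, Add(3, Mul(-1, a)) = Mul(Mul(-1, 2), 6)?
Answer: 231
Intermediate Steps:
a = 15 (a = Add(3, Mul(-1, Mul(Mul(-1, 2), 6))) = Add(3, Mul(-1, Mul(-2, 6))) = Add(3, Mul(-1, -12)) = Add(3, 12) = 15)
Function('T')(Q) = 15
Add(6, Mul(Function('T')(-3), 15)) = Add(6, Mul(15, 15)) = Add(6, 225) = 231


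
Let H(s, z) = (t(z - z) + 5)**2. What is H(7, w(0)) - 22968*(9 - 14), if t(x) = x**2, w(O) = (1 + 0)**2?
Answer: 114865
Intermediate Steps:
w(O) = 1 (w(O) = 1**2 = 1)
H(s, z) = 25 (H(s, z) = ((z - z)**2 + 5)**2 = (0**2 + 5)**2 = (0 + 5)**2 = 5**2 = 25)
H(7, w(0)) - 22968*(9 - 14) = 25 - 22968*(9 - 14) = 25 - 22968*(-5) = 25 - 1276*(-90) = 25 + 114840 = 114865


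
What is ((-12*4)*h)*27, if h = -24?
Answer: 31104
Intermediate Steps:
((-12*4)*h)*27 = (-12*4*(-24))*27 = -48*(-24)*27 = 1152*27 = 31104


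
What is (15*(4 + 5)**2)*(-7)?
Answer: -8505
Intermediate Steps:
(15*(4 + 5)**2)*(-7) = (15*9**2)*(-7) = (15*81)*(-7) = 1215*(-7) = -8505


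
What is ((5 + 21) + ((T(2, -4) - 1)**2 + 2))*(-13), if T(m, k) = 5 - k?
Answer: -1196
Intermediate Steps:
((5 + 21) + ((T(2, -4) - 1)**2 + 2))*(-13) = ((5 + 21) + (((5 - 1*(-4)) - 1)**2 + 2))*(-13) = (26 + (((5 + 4) - 1)**2 + 2))*(-13) = (26 + ((9 - 1)**2 + 2))*(-13) = (26 + (8**2 + 2))*(-13) = (26 + (64 + 2))*(-13) = (26 + 66)*(-13) = 92*(-13) = -1196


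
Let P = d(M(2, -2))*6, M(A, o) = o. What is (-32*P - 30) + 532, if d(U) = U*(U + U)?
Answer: -1034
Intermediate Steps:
d(U) = 2*U² (d(U) = U*(2*U) = 2*U²)
P = 48 (P = (2*(-2)²)*6 = (2*4)*6 = 8*6 = 48)
(-32*P - 30) + 532 = (-32*48 - 30) + 532 = (-1536 - 30) + 532 = -1566 + 532 = -1034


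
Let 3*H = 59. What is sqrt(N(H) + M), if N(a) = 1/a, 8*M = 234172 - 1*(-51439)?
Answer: sqrt(1988426614)/236 ≈ 188.95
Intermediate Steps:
H = 59/3 (H = (1/3)*59 = 59/3 ≈ 19.667)
M = 285611/8 (M = (234172 - 1*(-51439))/8 = (234172 + 51439)/8 = (1/8)*285611 = 285611/8 ≈ 35701.)
sqrt(N(H) + M) = sqrt(1/(59/3) + 285611/8) = sqrt(3/59 + 285611/8) = sqrt(16851073/472) = sqrt(1988426614)/236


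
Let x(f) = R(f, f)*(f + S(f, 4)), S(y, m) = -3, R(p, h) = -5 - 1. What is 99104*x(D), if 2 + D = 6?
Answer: -594624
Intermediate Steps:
D = 4 (D = -2 + 6 = 4)
R(p, h) = -6
x(f) = 18 - 6*f (x(f) = -6*(f - 3) = -6*(-3 + f) = 18 - 6*f)
99104*x(D) = 99104*(18 - 6*4) = 99104*(18 - 24) = 99104*(-6) = -594624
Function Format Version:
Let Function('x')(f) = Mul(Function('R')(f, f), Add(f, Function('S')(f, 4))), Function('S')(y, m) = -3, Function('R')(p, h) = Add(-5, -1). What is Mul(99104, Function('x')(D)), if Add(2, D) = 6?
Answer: -594624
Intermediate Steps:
D = 4 (D = Add(-2, 6) = 4)
Function('R')(p, h) = -6
Function('x')(f) = Add(18, Mul(-6, f)) (Function('x')(f) = Mul(-6, Add(f, -3)) = Mul(-6, Add(-3, f)) = Add(18, Mul(-6, f)))
Mul(99104, Function('x')(D)) = Mul(99104, Add(18, Mul(-6, 4))) = Mul(99104, Add(18, -24)) = Mul(99104, -6) = -594624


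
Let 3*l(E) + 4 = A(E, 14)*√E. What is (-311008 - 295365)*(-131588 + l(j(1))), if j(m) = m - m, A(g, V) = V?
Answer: 239376656464/3 ≈ 7.9792e+10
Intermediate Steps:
j(m) = 0
l(E) = -4/3 + 14*√E/3 (l(E) = -4/3 + (14*√E)/3 = -4/3 + 14*√E/3)
(-311008 - 295365)*(-131588 + l(j(1))) = (-311008 - 295365)*(-131588 + (-4/3 + 14*√0/3)) = -606373*(-131588 + (-4/3 + (14/3)*0)) = -606373*(-131588 + (-4/3 + 0)) = -606373*(-131588 - 4/3) = -606373*(-394768/3) = 239376656464/3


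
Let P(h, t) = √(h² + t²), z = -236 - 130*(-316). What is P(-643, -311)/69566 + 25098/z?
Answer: 12549/20422 + √510170/69566 ≈ 0.62475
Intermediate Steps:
z = 40844 (z = -236 + 41080 = 40844)
P(-643, -311)/69566 + 25098/z = √((-643)² + (-311)²)/69566 + 25098/40844 = √(413449 + 96721)*(1/69566) + 25098*(1/40844) = √510170*(1/69566) + 12549/20422 = √510170/69566 + 12549/20422 = 12549/20422 + √510170/69566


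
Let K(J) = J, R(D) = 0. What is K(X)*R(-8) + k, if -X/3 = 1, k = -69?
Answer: -69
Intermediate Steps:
X = -3 (X = -3*1 = -3)
K(X)*R(-8) + k = -3*0 - 69 = 0 - 69 = -69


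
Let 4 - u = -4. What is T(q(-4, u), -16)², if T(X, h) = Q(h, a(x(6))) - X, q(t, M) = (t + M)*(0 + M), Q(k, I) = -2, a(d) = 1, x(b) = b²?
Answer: 1156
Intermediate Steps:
u = 8 (u = 4 - 1*(-4) = 4 + 4 = 8)
q(t, M) = M*(M + t) (q(t, M) = (M + t)*M = M*(M + t))
T(X, h) = -2 - X
T(q(-4, u), -16)² = (-2 - 8*(8 - 4))² = (-2 - 8*4)² = (-2 - 1*32)² = (-2 - 32)² = (-34)² = 1156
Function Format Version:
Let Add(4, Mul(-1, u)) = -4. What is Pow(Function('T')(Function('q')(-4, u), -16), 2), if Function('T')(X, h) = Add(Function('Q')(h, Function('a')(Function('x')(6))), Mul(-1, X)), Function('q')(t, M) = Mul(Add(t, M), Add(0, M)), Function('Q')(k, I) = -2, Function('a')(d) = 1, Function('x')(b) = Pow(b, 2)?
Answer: 1156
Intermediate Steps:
u = 8 (u = Add(4, Mul(-1, -4)) = Add(4, 4) = 8)
Function('q')(t, M) = Mul(M, Add(M, t)) (Function('q')(t, M) = Mul(Add(M, t), M) = Mul(M, Add(M, t)))
Function('T')(X, h) = Add(-2, Mul(-1, X))
Pow(Function('T')(Function('q')(-4, u), -16), 2) = Pow(Add(-2, Mul(-1, Mul(8, Add(8, -4)))), 2) = Pow(Add(-2, Mul(-1, Mul(8, 4))), 2) = Pow(Add(-2, Mul(-1, 32)), 2) = Pow(Add(-2, -32), 2) = Pow(-34, 2) = 1156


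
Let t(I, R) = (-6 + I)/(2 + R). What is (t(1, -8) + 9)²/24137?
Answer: 3481/868932 ≈ 0.0040061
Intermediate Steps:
t(I, R) = (-6 + I)/(2 + R)
(t(1, -8) + 9)²/24137 = ((-6 + 1)/(2 - 8) + 9)²/24137 = (-5/(-6) + 9)²*(1/24137) = (-⅙*(-5) + 9)²*(1/24137) = (⅚ + 9)²*(1/24137) = (59/6)²*(1/24137) = (3481/36)*(1/24137) = 3481/868932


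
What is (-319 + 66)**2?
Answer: 64009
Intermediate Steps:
(-319 + 66)**2 = (-253)**2 = 64009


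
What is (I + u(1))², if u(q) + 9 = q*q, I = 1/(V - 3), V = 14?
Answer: 7569/121 ≈ 62.554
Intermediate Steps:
I = 1/11 (I = 1/(14 - 3) = 1/11 ≈ 0.090909)
u(q) = -9 + q² (u(q) = -9 + q*q = -9 + q²)
(I + u(1))² = (1/11 + (-9 + 1²))² = (1/11 + (-9 + 1))² = (1/11 - 8)² = (-87/11)² = 7569/121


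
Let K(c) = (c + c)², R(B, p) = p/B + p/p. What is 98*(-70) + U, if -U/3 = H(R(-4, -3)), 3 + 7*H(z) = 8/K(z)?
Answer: -2352635/343 ≈ -6859.0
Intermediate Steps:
R(B, p) = 1 + p/B (R(B, p) = p/B + 1 = 1 + p/B)
K(c) = 4*c² (K(c) = (2*c)² = 4*c²)
H(z) = -3/7 + 2/(7*z²) (H(z) = -3/7 + (8/((4*z²)))/7 = -3/7 + (8*(1/(4*z²)))/7 = -3/7 + (2/z²)/7 = -3/7 + 2/(7*z²))
U = 345/343 (U = -3*(-3/7 + 2/(7*((-4 - 3)/(-4))²)) = -3*(-3/7 + 2/(7*(-¼*(-7))²)) = -3*(-3/7 + 2/(7*(7/4)²)) = -3*(-3/7 + (2/7)*(16/49)) = -3*(-3/7 + 32/343) = -3*(-115/343) = 345/343 ≈ 1.0058)
98*(-70) + U = 98*(-70) + 345/343 = -6860 + 345/343 = -2352635/343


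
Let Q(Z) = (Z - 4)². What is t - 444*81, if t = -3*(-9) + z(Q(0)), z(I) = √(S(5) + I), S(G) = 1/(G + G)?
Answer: -35937 + √1610/10 ≈ -35933.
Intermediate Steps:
S(G) = 1/(2*G)
Q(Z) = (-4 + Z)²
z(I) = √(⅒ + I) (z(I) = √((½)/5 + I) = √((½)*(⅕) + I) = √(⅒ + I))
t = 27 + √1610/10 (t = -3*(-9) + √(10 + 100*(-4 + 0)²)/10 = 27 + √(10 + 100*(-4)²)/10 = 27 + √(10 + 100*16)/10 = 27 + √(10 + 1600)/10 = 27 + √1610/10 ≈ 31.012)
t - 444*81 = (27 + √1610/10) - 444*81 = (27 + √1610/10) - 35964 = -35937 + √1610/10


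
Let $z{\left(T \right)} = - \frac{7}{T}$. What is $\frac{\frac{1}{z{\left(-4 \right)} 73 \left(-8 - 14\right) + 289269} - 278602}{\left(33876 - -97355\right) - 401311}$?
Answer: $\frac{9975988877}{9670838960} \approx 1.0316$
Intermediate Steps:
$\frac{\frac{1}{z{\left(-4 \right)} 73 \left(-8 - 14\right) + 289269} - 278602}{\left(33876 - -97355\right) - 401311} = \frac{\frac{1}{- \frac{7}{-4} \cdot 73 \left(-8 - 14\right) + 289269} - 278602}{\left(33876 - -97355\right) - 401311} = \frac{\frac{1}{\left(-7\right) \left(- \frac{1}{4}\right) 73 \left(-22\right) + 289269} - 278602}{\left(33876 + 97355\right) - 401311} = \frac{\frac{1}{\frac{7}{4} \cdot 73 \left(-22\right) + 289269} - 278602}{131231 - 401311} = \frac{\frac{1}{\frac{511}{4} \left(-22\right) + 289269} - 278602}{-270080} = \left(\frac{1}{- \frac{5621}{2} + 289269} - 278602\right) \left(- \frac{1}{270080}\right) = \left(\frac{1}{\frac{572917}{2}} - 278602\right) \left(- \frac{1}{270080}\right) = \left(\frac{2}{572917} - 278602\right) \left(- \frac{1}{270080}\right) = \left(- \frac{159615822032}{572917}\right) \left(- \frac{1}{270080}\right) = \frac{9975988877}{9670838960}$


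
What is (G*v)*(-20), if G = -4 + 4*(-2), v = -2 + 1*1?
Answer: -240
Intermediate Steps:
v = -1 (v = -2 + 1 = -1)
G = -12 (G = -4 - 8 = -12)
(G*v)*(-20) = -12*(-1)*(-20) = 12*(-20) = -240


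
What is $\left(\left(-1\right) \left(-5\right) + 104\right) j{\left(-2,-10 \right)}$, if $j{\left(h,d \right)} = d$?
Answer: $-1090$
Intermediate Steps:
$\left(\left(-1\right) \left(-5\right) + 104\right) j{\left(-2,-10 \right)} = \left(\left(-1\right) \left(-5\right) + 104\right) \left(-10\right) = \left(5 + 104\right) \left(-10\right) = 109 \left(-10\right) = -1090$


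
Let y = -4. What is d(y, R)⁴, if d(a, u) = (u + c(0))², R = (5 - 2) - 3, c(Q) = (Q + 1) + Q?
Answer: 1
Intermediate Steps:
c(Q) = 1 + 2*Q (c(Q) = (1 + Q) + Q = 1 + 2*Q)
R = 0 (R = 3 - 3 = 0)
d(a, u) = (1 + u)² (d(a, u) = (u + (1 + 2*0))² = (u + (1 + 0))² = (u + 1)² = (1 + u)²)
d(y, R)⁴ = ((1 + 0)²)⁴ = (1²)⁴ = 1⁴ = 1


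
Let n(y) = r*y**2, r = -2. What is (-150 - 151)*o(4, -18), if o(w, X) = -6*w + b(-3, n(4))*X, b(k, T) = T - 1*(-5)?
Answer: -139062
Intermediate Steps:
n(y) = -2*y**2
b(k, T) = 5 + T (b(k, T) = T + 5 = 5 + T)
o(w, X) = -27*X - 6*w (o(w, X) = -6*w + (5 - 2*4**2)*X = -6*w + (5 - 2*16)*X = -6*w + (5 - 32)*X = -6*w - 27*X = -27*X - 6*w)
(-150 - 151)*o(4, -18) = (-150 - 151)*(-27*(-18) - 6*4) = -301*(486 - 24) = -301*462 = -139062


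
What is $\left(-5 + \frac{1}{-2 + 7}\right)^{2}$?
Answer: $\frac{576}{25} \approx 23.04$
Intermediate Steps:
$\left(-5 + \frac{1}{-2 + 7}\right)^{2} = \left(-5 + \frac{1}{5}\right)^{2} = \left(- \frac{24}{5}\right)^{2} = \frac{576}{25}$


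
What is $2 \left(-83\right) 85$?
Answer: $-14110$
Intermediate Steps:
$2 \left(-83\right) 85 = \left(-166\right) 85 = -14110$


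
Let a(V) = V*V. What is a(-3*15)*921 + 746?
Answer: 1865771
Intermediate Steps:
a(V) = V**2
a(-3*15)*921 + 746 = (-3*15)**2*921 + 746 = (-45)**2*921 + 746 = 2025*921 + 746 = 1865025 + 746 = 1865771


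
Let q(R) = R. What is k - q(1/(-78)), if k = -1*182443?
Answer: -14230553/78 ≈ -1.8244e+5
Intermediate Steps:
k = -182443
k - q(1/(-78)) = -182443 - 1/(-78) = -182443 - 1*(-1/78) = -182443 + 1/78 = -14230553/78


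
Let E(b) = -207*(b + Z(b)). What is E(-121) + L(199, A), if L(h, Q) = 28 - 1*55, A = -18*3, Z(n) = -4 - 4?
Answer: 26676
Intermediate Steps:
Z(n) = -8
E(b) = 1656 - 207*b (E(b) = -207*(b - 8) = -207*(-8 + b) = 1656 - 207*b)
A = -54
L(h, Q) = -27 (L(h, Q) = 28 - 55 = -27)
E(-121) + L(199, A) = (1656 - 207*(-121)) - 27 = (1656 + 25047) - 27 = 26703 - 27 = 26676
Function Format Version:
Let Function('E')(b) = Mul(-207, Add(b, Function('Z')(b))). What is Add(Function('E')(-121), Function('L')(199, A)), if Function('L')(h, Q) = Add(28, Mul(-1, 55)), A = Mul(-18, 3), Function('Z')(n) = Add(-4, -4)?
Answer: 26676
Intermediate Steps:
Function('Z')(n) = -8
Function('E')(b) = Add(1656, Mul(-207, b)) (Function('E')(b) = Mul(-207, Add(b, -8)) = Mul(-207, Add(-8, b)) = Add(1656, Mul(-207, b)))
A = -54
Function('L')(h, Q) = -27 (Function('L')(h, Q) = Add(28, -55) = -27)
Add(Function('E')(-121), Function('L')(199, A)) = Add(Add(1656, Mul(-207, -121)), -27) = Add(Add(1656, 25047), -27) = Add(26703, -27) = 26676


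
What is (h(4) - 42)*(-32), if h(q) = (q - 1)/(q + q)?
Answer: 1332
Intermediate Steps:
h(q) = (-1 + q)/(2*q) (h(q) = (-1 + q)/((2*q)) = (-1 + q)*(1/(2*q)) = (-1 + q)/(2*q))
(h(4) - 42)*(-32) = ((1/2)*(-1 + 4)/4 - 42)*(-32) = ((1/2)*(1/4)*3 - 42)*(-32) = (3/8 - 42)*(-32) = -333/8*(-32) = 1332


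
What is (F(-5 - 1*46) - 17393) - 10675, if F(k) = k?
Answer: -28119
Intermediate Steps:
(F(-5 - 1*46) - 17393) - 10675 = ((-5 - 1*46) - 17393) - 10675 = ((-5 - 46) - 17393) - 10675 = (-51 - 17393) - 10675 = -17444 - 10675 = -28119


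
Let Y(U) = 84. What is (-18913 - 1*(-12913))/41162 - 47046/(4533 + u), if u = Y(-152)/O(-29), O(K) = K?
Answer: -862832638/81932961 ≈ -10.531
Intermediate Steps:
u = -84/29 (u = 84/(-29) = 84*(-1/29) = -84/29 ≈ -2.8966)
(-18913 - 1*(-12913))/41162 - 47046/(4533 + u) = (-18913 - 1*(-12913))/41162 - 47046/(4533 - 84/29) = (-18913 + 12913)*(1/41162) - 47046/131373/29 = -6000*1/41162 - 47046*29/131373 = -3000/20581 - 454778/43791 = -862832638/81932961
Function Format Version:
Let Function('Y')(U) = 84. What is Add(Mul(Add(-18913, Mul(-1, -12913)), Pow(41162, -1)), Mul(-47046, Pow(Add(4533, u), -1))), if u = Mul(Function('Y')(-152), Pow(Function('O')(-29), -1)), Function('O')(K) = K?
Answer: Rational(-862832638, 81932961) ≈ -10.531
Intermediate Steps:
u = Rational(-84, 29) (u = Mul(84, Pow(-29, -1)) = Mul(84, Rational(-1, 29)) = Rational(-84, 29) ≈ -2.8966)
Add(Mul(Add(-18913, Mul(-1, -12913)), Pow(41162, -1)), Mul(-47046, Pow(Add(4533, u), -1))) = Add(Mul(Add(-18913, Mul(-1, -12913)), Pow(41162, -1)), Mul(-47046, Pow(Add(4533, Rational(-84, 29)), -1))) = Add(Mul(Add(-18913, 12913), Rational(1, 41162)), Mul(-47046, Pow(Rational(131373, 29), -1))) = Add(Mul(-6000, Rational(1, 41162)), Mul(-47046, Rational(29, 131373))) = Add(Rational(-3000, 20581), Rational(-454778, 43791)) = Rational(-862832638, 81932961)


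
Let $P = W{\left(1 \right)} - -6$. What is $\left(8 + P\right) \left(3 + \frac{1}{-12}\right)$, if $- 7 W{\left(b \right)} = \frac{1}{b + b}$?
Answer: $\frac{325}{8} \approx 40.625$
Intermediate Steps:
$W{\left(b \right)} = - \frac{1}{14 b}$ ($W{\left(b \right)} = - \frac{1}{7 \left(b + b\right)} = - \frac{1}{7 \cdot 2 b} = - \frac{\frac{1}{2} \frac{1}{b}}{7} = - \frac{1}{14 b}$)
$P = \frac{83}{14}$ ($P = - \frac{1}{14 \cdot 1} - -6 = \left(- \frac{1}{14}\right) 1 + 6 = - \frac{1}{14} + 6 = \frac{83}{14} \approx 5.9286$)
$\left(8 + P\right) \left(3 + \frac{1}{-12}\right) = \left(8 + \frac{83}{14}\right) \left(3 + \frac{1}{-12}\right) = \frac{195 \left(3 - \frac{1}{12}\right)}{14} = \frac{195}{14} \cdot \frac{35}{12} = \frac{325}{8}$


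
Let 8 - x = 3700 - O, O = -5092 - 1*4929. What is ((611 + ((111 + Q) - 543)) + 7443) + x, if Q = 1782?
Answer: -4309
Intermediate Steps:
O = -10021 (O = -5092 - 4929 = -10021)
x = -13713 (x = 8 - (3700 - 1*(-10021)) = 8 - (3700 + 10021) = 8 - 1*13721 = 8 - 13721 = -13713)
((611 + ((111 + Q) - 543)) + 7443) + x = ((611 + ((111 + 1782) - 543)) + 7443) - 13713 = ((611 + (1893 - 543)) + 7443) - 13713 = ((611 + 1350) + 7443) - 13713 = (1961 + 7443) - 13713 = 9404 - 13713 = -4309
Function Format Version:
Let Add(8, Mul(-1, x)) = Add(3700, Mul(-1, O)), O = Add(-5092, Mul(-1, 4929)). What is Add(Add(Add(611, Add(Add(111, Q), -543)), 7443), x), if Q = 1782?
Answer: -4309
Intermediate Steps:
O = -10021 (O = Add(-5092, -4929) = -10021)
x = -13713 (x = Add(8, Mul(-1, Add(3700, Mul(-1, -10021)))) = Add(8, Mul(-1, Add(3700, 10021))) = Add(8, Mul(-1, 13721)) = Add(8, -13721) = -13713)
Add(Add(Add(611, Add(Add(111, Q), -543)), 7443), x) = Add(Add(Add(611, Add(Add(111, 1782), -543)), 7443), -13713) = Add(Add(Add(611, Add(1893, -543)), 7443), -13713) = Add(Add(Add(611, 1350), 7443), -13713) = Add(Add(1961, 7443), -13713) = Add(9404, -13713) = -4309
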